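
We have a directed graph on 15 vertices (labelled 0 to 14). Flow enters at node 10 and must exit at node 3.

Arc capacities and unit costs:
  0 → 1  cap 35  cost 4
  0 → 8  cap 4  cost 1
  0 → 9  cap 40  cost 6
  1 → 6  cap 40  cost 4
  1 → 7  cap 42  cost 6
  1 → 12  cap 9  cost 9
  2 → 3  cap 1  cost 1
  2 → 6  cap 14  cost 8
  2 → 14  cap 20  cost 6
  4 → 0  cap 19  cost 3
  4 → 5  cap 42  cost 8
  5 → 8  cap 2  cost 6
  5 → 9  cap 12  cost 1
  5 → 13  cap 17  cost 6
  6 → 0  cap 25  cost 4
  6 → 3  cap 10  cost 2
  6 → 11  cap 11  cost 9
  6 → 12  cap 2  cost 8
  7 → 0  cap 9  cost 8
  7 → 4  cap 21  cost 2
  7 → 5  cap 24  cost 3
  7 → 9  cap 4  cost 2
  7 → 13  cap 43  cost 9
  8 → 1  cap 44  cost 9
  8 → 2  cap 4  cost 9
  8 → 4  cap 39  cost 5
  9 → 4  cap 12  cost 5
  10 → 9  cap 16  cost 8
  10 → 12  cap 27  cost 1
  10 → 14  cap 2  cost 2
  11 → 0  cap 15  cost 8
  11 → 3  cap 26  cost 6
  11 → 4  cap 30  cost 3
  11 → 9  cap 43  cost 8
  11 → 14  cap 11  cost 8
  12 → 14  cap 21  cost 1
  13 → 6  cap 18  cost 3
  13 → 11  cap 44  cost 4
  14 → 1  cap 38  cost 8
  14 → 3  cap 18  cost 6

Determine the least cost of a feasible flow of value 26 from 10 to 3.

shortest-cost path #1: 10→14→3 push 2 @ unit cost 8 (adds 16)
shortest-cost path #2: 10→12→14→3 push 16 @ unit cost 8 (adds 128)
shortest-cost path #3: 10→12→14→1→6→3 push 5 @ unit cost 16 (adds 80)
shortest-cost path #4: 10→9→4→0→1→6→3 push 3 @ unit cost 26 (adds 78)
total cost = 302

Minimum cost for 26 units: 302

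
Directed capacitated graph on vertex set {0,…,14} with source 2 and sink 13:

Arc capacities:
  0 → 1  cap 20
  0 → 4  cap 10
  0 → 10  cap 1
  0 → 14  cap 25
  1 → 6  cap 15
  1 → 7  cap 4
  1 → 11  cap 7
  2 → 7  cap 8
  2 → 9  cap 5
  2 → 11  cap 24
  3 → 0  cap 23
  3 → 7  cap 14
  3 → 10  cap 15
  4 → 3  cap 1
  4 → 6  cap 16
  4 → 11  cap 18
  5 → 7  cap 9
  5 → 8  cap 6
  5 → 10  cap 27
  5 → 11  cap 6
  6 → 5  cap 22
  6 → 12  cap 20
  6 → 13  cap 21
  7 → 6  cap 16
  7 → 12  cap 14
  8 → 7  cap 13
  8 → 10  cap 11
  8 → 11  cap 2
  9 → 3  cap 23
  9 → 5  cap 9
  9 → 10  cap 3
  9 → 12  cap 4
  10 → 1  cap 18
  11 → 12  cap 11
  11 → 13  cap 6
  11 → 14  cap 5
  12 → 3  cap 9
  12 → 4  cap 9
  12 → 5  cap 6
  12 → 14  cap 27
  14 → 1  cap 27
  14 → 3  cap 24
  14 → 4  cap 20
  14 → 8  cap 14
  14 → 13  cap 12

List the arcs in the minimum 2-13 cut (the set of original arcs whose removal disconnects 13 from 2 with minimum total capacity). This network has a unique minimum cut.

Min-cut arcs: {(2,7), (2,9), (11,12), (11,13), (11,14)} (total capacity 35)

augment #1: 2→11→13 push 6
augment #2: 2→7→6→13 push 8
augment #3: 2→11→14→13 push 5
augment #4: 2→9→12→14→13 push 4
augment #5: 2→11→12→14→13 push 3
augment #6: 2→9→3→7→6→13 push 1
augment #7: 2→11→12→4→6→13 push 8
max flow = 35; residual-reachable set from 2 gives S-side
cut edges (S→T): {(2,7), (2,9), (11,12), (11,13), (11,14)} total cap 35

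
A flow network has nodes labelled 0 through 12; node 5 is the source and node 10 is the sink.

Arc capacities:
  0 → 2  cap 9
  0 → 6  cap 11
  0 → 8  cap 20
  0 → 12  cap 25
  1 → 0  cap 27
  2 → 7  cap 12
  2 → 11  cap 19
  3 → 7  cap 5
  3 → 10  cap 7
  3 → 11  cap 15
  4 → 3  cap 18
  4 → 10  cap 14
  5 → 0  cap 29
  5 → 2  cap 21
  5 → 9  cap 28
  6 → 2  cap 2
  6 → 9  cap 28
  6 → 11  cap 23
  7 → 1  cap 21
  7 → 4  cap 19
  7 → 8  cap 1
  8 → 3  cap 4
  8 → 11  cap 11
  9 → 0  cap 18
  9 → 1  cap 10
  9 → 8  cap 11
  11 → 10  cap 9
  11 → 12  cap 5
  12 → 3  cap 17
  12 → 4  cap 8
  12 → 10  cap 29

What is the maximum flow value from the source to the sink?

Maximum flow value: 55

augment #1: 5→0→12→10 bottleneck 25, total now 25
augment #2: 5→2→11→10 bottleneck 9, total now 34
augment #3: 5→0→8→3→10 bottleneck 4, total now 38
augment #4: 5→2→7→4→10 bottleneck 12, total now 50
augment #5: 5→9→8→11→12→10 bottleneck 4, total now 54
augment #6: 5→9→8→11→12→3→10 bottleneck 1, total now 55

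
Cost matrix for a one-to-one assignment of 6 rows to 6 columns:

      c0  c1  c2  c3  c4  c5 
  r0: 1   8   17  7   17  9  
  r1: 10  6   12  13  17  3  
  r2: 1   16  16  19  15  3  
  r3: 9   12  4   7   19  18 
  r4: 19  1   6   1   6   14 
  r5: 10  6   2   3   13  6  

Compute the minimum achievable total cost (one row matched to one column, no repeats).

Minimum assignment cost: 23

optimal assignment: row0→col0 (cost 1), row1→col1 (cost 6), row2→col5 (cost 3), row3→col2 (cost 4), row4→col4 (cost 6), row5→col3 (cost 3)
total = 1 + 6 + 3 + 4 + 6 + 3 = 23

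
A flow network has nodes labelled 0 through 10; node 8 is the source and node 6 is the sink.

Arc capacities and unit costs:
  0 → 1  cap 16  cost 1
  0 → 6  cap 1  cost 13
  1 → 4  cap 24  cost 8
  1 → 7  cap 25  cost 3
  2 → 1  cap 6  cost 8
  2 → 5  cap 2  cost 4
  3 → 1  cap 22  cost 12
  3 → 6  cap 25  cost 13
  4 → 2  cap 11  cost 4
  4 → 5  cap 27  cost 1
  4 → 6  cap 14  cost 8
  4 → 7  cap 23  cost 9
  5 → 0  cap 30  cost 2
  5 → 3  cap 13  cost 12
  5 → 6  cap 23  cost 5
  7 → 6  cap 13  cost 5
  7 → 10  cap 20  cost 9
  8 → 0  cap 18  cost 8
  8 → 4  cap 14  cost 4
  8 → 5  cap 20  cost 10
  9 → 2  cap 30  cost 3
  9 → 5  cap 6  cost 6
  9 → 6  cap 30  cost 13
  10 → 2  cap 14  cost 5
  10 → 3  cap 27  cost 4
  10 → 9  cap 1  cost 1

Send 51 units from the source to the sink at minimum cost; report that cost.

shortest-cost path #1: 8→4→5→6 push 14 @ unit cost 10 (adds 140)
shortest-cost path #2: 8→5→6 push 9 @ unit cost 15 (adds 135)
shortest-cost path #3: 8→0→1→7→6 push 13 @ unit cost 17 (adds 221)
shortest-cost path #4: 8→5→4→6 push 11 @ unit cost 17 (adds 187)
shortest-cost path #5: 8→0→6 push 1 @ unit cost 21 (adds 21)
shortest-cost path #6: 8→0→1→4→6 push 3 @ unit cost 25 (adds 75)
total cost = 779

Minimum cost for 51 units: 779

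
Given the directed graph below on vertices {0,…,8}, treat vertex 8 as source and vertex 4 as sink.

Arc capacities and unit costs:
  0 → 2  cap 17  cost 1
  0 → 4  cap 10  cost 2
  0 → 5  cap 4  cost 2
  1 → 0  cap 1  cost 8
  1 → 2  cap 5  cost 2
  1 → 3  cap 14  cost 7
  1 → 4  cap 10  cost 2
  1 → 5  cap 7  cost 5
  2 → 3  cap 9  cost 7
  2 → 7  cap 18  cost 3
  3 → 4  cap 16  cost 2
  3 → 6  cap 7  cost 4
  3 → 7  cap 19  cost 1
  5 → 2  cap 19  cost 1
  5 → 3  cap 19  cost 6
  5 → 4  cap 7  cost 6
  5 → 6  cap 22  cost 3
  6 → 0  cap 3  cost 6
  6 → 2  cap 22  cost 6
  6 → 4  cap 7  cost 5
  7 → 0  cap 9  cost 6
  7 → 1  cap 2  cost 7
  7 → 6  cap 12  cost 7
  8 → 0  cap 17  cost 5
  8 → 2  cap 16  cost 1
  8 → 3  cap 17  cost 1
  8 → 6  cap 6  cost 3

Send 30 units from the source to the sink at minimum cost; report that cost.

shortest-cost path #1: 8→3→4 push 16 @ unit cost 3 (adds 48)
shortest-cost path #2: 8→0→4 push 10 @ unit cost 7 (adds 70)
shortest-cost path #3: 8→6→4 push 4 @ unit cost 8 (adds 32)
total cost = 150

Minimum cost for 30 units: 150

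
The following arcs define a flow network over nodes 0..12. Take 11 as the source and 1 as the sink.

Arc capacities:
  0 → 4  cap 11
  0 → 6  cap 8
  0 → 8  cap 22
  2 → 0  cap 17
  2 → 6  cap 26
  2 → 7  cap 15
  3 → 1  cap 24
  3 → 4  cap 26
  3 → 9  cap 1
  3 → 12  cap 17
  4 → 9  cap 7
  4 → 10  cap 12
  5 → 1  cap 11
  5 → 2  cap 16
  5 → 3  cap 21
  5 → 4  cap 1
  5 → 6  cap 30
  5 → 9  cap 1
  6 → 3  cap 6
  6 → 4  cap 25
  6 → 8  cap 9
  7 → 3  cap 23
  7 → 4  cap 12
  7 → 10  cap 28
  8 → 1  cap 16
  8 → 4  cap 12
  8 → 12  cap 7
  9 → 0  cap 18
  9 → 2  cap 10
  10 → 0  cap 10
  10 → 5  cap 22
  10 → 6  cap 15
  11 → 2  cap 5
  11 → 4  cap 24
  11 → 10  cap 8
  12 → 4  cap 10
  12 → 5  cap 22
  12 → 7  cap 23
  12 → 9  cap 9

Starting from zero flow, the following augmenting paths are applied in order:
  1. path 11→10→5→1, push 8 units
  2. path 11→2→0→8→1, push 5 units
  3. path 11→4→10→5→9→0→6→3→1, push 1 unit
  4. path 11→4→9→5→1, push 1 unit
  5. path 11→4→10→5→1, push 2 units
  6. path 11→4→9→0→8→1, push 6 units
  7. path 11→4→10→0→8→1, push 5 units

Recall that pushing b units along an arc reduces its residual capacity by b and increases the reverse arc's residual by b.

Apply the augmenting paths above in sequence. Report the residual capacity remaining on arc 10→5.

after path 1 (11→10→5→1, push 8): res(10,5)=14
after path 2 (11→2→0→8→1, push 5): res(10,5)=14
after path 3 (11→4→10→5→9→0→6→3→1, push 1): res(10,5)=13
after path 4 (11→4→9→5→1, push 1): res(10,5)=13
after path 5 (11→4→10→5→1, push 2): res(10,5)=11
after path 6 (11→4→9→0→8→1, push 6): res(10,5)=11
after path 7 (11→4→10→0→8→1, push 5): res(10,5)=11

Residual capacity of (10,5): 11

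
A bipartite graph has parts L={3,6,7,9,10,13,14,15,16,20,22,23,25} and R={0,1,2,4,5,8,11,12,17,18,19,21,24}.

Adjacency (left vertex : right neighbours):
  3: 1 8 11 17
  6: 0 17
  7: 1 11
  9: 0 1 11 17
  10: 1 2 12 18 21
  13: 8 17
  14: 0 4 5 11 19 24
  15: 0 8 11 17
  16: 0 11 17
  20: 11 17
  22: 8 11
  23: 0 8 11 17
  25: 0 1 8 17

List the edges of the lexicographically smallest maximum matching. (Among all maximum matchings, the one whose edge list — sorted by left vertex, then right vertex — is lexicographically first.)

Lex-smallest maximum matching: {(3,1), (6,0), (7,11), (9,17), (10,2), (13,8), (14,4)}

|M| = 7 (so the lex-smallest maximum matching has 7 edges)
process left vertices in ascending order; for each, take the smallest-labelled available neighbour that still permits 7 edges overall, or leave it unmatched if none does
lex-smallest matching: {3-1, 6-0, 7-11, 9-17, 10-2, 13-8, 14-4}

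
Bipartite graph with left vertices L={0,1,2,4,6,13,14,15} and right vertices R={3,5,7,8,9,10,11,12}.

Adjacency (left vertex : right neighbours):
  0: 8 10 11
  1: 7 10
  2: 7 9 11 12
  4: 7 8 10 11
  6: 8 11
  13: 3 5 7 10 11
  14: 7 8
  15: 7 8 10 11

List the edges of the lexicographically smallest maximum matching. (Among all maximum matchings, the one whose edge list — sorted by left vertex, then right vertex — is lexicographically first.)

Lex-smallest maximum matching: {(0,8), (1,7), (2,9), (4,10), (6,11), (13,3)}

|M| = 6 (so the lex-smallest maximum matching has 6 edges)
process left vertices in ascending order; for each, take the smallest-labelled available neighbour that still permits 6 edges overall, or leave it unmatched if none does
lex-smallest matching: {0-8, 1-7, 2-9, 4-10, 6-11, 13-3}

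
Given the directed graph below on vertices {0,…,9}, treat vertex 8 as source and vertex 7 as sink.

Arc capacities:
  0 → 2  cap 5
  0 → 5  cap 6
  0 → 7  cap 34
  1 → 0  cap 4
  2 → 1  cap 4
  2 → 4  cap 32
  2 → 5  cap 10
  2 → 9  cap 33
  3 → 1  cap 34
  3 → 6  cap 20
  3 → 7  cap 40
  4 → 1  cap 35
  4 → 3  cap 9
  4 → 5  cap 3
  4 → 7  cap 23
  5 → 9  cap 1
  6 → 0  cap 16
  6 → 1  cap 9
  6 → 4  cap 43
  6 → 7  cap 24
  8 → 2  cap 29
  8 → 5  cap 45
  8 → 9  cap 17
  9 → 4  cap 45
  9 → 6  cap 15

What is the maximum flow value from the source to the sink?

augment #1: 8→2→4→7 bottleneck 23, total now 23
augment #2: 8→9→6→7 bottleneck 15, total now 38
augment #3: 8→2→1→0→7 bottleneck 4, total now 42
augment #4: 8→2→4→3→7 bottleneck 2, total now 44
augment #5: 8→9→4→3→7 bottleneck 2, total now 46
augment #6: 8→5→9→4→3→7 bottleneck 1, total now 47

Maximum flow value: 47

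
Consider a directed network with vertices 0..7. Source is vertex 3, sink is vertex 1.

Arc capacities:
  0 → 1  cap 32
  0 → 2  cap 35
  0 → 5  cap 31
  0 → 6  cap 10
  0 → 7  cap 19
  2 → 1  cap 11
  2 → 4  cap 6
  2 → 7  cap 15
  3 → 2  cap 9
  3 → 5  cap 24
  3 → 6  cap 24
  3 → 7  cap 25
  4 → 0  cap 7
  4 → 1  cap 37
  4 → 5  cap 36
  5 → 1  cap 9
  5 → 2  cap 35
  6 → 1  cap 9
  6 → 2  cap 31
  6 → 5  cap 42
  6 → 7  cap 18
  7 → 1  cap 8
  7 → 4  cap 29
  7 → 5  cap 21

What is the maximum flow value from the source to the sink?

augment #1: 3→2→1 bottleneck 9, total now 9
augment #2: 3→5→1 bottleneck 9, total now 18
augment #3: 3→6→1 bottleneck 9, total now 27
augment #4: 3→7→1 bottleneck 8, total now 35
augment #5: 3→5→2→1 bottleneck 2, total now 37
augment #6: 3→7→4→1 bottleneck 17, total now 54
augment #7: 3→5→2→4→1 bottleneck 6, total now 60
augment #8: 3→6→7→4→1 bottleneck 12, total now 72

Maximum flow value: 72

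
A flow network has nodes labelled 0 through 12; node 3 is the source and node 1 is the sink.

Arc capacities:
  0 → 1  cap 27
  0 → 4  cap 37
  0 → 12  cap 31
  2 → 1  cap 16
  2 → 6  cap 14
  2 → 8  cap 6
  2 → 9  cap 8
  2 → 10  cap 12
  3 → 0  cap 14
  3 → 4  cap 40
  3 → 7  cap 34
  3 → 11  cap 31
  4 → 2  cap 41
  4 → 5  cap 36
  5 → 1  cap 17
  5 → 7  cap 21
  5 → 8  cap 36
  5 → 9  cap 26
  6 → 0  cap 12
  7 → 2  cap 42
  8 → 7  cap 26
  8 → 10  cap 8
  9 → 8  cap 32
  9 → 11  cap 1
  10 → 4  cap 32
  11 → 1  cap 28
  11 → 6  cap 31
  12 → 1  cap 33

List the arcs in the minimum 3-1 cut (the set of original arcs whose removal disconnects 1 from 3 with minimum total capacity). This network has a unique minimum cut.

Min-cut arcs: {(2,1), (3,0), (5,1), (6,0), (11,1)} (total capacity 87)

augment #1: 3→0→1 push 14
augment #2: 3→11→1 push 28
augment #3: 3→4→2→1 push 16
augment #4: 3→4→5→1 push 17
augment #5: 3→11→6→0→1 push 3
augment #6: 3→4→2→6→0→1 push 7
augment #7: 3→7→2→6→0→1 push 2
max flow = 87; residual-reachable set from 3 gives S-side
cut edges (S→T): {(2,1), (3,0), (5,1), (6,0), (11,1)} total cap 87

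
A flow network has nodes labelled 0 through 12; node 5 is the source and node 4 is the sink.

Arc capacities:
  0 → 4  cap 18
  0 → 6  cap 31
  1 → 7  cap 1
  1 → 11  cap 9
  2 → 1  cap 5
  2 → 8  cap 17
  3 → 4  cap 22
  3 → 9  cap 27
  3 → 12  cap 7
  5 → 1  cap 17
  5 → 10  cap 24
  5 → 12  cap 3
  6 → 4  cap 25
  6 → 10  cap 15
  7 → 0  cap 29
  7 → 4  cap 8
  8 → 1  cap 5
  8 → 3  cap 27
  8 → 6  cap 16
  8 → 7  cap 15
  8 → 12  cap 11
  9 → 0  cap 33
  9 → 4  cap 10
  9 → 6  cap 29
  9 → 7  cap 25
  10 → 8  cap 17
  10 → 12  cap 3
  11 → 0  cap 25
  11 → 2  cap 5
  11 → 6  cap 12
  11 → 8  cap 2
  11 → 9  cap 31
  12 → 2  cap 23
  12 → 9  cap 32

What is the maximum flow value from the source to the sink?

augment #1: 5→1→7→4 bottleneck 1, total now 1
augment #2: 5→12→9→4 bottleneck 3, total now 4
augment #3: 5→1→11→0→4 bottleneck 9, total now 13
augment #4: 5→10→8→3→4 bottleneck 17, total now 30
augment #5: 5→10→12→9→4 bottleneck 3, total now 33

Maximum flow value: 33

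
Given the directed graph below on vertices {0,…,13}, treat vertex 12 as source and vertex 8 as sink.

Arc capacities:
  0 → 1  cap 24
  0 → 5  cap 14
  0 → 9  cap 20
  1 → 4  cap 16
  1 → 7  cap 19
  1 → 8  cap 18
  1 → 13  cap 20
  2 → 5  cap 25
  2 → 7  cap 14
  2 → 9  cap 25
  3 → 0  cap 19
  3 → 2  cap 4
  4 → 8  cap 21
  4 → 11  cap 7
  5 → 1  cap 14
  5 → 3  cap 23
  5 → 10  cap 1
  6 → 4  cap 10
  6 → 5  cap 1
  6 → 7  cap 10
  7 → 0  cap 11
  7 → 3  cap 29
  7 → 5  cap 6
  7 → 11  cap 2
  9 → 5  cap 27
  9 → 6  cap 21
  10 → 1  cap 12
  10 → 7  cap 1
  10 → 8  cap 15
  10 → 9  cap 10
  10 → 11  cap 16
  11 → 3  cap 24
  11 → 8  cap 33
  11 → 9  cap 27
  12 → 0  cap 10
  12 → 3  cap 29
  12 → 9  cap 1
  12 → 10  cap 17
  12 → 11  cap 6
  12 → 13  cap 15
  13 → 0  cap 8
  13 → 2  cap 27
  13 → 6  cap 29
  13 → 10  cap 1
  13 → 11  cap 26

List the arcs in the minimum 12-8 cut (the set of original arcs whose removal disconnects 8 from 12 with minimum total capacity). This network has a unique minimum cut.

Min-cut arcs: {(3,0), (3,2), (12,0), (12,9), (12,10), (12,11), (12,13)} (total capacity 72)

augment #1: 12→10→8 push 15
augment #2: 12→11→8 push 6
augment #3: 12→0→1→8 push 10
augment #4: 12→10→1→8 push 2
augment #5: 12→13→11→8 push 15
augment #6: 12→3→0→1→8 push 6
augment #7: 12→9→6→4→8 push 1
augment #8: 12→3→0→1→4→8 push 8
augment #9: 12→3→2→7→11→8 push 2
augment #10: 12→3→0→5→1→4→8 push 5
augment #11: 12→3→2→5→1→4→8 push 2
max flow = 72; residual-reachable set from 12 gives S-side
cut edges (S→T): {(3,0), (3,2), (12,0), (12,9), (12,10), (12,11), (12,13)} total cap 72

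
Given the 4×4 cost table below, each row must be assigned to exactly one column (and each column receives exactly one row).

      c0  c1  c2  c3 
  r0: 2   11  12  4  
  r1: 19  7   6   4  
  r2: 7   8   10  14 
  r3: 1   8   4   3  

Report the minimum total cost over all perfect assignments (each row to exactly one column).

Minimum assignment cost: 18

optimal assignment: row0→col0 (cost 2), row1→col3 (cost 4), row2→col1 (cost 8), row3→col2 (cost 4)
total = 2 + 4 + 8 + 4 = 18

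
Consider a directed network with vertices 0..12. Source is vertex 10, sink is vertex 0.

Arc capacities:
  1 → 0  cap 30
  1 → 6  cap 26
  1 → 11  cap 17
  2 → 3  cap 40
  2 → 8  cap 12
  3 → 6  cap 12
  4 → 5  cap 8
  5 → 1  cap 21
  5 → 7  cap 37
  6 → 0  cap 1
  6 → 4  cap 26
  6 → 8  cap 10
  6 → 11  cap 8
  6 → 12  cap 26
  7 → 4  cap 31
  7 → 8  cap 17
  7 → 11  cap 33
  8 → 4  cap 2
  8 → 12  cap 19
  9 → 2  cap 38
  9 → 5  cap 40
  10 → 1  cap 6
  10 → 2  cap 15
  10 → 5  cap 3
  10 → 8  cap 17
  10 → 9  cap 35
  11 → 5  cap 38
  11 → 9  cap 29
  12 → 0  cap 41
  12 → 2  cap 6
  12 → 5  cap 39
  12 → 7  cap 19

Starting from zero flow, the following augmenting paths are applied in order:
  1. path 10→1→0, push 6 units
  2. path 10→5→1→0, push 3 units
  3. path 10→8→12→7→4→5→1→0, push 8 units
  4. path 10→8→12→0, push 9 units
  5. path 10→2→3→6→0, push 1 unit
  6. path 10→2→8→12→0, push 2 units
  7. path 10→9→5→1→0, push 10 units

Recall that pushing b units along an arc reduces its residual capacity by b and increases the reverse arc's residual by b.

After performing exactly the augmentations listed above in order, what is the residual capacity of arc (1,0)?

after path 1 (10→1→0, push 6): res(1,0)=24
after path 2 (10→5→1→0, push 3): res(1,0)=21
after path 3 (10→8→12→7→4→5→1→0, push 8): res(1,0)=13
after path 4 (10→8→12→0, push 9): res(1,0)=13
after path 5 (10→2→3→6→0, push 1): res(1,0)=13
after path 6 (10→2→8→12→0, push 2): res(1,0)=13
after path 7 (10→9→5→1→0, push 10): res(1,0)=3

Residual capacity of (1,0): 3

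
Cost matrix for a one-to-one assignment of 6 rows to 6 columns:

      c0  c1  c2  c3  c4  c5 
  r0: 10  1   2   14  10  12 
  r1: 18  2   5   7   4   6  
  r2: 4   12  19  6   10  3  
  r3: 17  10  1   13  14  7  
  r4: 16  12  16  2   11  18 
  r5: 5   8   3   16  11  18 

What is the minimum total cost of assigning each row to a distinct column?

optimal assignment: row0→col1 (cost 1), row1→col4 (cost 4), row2→col5 (cost 3), row3→col2 (cost 1), row4→col3 (cost 2), row5→col0 (cost 5)
total = 1 + 4 + 3 + 1 + 2 + 5 = 16

Minimum assignment cost: 16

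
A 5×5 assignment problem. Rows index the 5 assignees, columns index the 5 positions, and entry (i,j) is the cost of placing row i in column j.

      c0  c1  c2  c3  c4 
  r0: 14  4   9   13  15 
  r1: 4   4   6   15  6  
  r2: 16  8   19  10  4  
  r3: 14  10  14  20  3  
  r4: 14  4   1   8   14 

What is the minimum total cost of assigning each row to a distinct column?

optimal assignment: row0→col1 (cost 4), row1→col0 (cost 4), row2→col3 (cost 10), row3→col4 (cost 3), row4→col2 (cost 1)
total = 4 + 4 + 10 + 3 + 1 = 22

Minimum assignment cost: 22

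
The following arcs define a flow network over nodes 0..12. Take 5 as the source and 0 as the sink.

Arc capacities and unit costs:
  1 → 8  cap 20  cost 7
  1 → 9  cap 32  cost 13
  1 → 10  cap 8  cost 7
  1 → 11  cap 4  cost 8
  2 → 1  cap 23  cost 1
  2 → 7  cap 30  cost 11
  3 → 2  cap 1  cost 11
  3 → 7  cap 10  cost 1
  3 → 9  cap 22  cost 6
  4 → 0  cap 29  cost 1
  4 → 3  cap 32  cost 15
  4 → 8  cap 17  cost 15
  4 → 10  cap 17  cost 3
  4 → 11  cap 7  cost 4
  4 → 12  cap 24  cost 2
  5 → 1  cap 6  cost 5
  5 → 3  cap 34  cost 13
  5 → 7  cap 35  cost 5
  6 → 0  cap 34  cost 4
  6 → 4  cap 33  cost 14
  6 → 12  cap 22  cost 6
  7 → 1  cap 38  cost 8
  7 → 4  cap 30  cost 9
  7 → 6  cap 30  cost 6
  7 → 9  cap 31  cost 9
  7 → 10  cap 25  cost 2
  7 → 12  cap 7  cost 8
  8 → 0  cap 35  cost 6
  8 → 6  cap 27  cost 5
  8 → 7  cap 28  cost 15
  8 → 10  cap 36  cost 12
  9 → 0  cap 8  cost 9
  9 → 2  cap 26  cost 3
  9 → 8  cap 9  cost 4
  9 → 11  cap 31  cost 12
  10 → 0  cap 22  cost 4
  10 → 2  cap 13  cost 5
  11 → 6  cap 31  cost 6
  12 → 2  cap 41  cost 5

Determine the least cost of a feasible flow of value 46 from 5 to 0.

shortest-cost path #1: 5→7→10→0 push 22 @ unit cost 11 (adds 242)
shortest-cost path #2: 5→7→4→0 push 13 @ unit cost 15 (adds 195)
shortest-cost path #3: 5→1→8→0 push 6 @ unit cost 18 (adds 108)
shortest-cost path #4: 5→3→7→4→0 push 5 @ unit cost 24 (adds 120)
total cost = 665

Minimum cost for 46 units: 665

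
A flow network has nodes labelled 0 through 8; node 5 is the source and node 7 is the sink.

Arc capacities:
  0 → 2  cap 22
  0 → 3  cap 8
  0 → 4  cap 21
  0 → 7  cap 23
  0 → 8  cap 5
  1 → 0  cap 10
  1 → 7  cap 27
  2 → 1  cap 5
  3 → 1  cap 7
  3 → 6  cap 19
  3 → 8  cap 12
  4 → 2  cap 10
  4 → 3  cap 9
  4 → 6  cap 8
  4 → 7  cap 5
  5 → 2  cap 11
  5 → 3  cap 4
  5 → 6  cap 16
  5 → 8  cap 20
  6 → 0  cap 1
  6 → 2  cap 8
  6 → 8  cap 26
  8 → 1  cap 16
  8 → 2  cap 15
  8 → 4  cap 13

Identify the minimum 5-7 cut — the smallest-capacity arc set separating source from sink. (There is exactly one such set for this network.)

augment #1: 5→2→1→7 push 5
augment #2: 5→3→1→7 push 4
augment #3: 5→6→0→7 push 1
augment #4: 5→8→1→7 push 16
augment #5: 5→8→4→7 push 4
augment #6: 5→6→8→4→7 push 1
augment #7: 5→6→8→4→3→1→7 push 2
augment #8: 5→6→8→4→3→1→0→7 push 1
max flow = 34; residual-reachable set from 5 gives S-side
cut edges (S→T): {(2,1), (3,1), (4,7), (6,0), (8,1)} total cap 34

Min-cut arcs: {(2,1), (3,1), (4,7), (6,0), (8,1)} (total capacity 34)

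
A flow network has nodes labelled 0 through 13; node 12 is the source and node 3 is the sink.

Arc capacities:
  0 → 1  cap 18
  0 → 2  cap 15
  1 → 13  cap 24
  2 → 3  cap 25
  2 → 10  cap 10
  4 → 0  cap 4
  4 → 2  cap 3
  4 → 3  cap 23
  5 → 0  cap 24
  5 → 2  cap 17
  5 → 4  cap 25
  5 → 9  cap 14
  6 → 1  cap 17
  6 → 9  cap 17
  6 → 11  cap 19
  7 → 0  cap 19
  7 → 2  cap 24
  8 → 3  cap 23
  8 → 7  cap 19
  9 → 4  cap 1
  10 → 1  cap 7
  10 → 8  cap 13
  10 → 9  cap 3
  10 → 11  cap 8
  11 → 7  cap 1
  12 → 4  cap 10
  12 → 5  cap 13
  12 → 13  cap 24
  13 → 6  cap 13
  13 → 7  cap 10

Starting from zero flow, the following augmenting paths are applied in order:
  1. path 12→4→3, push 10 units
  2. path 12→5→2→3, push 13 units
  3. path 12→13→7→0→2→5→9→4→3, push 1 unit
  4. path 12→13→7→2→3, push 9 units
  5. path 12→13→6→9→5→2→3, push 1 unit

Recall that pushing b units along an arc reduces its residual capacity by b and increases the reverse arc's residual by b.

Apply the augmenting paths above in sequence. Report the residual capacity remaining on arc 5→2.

Residual capacity of (5,2): 4

after path 1 (12→4→3, push 10): res(5,2)=17
after path 2 (12→5→2→3, push 13): res(5,2)=4
after path 3 (12→13→7→0→2→5→9→4→3, push 1): res(5,2)=5
after path 4 (12→13→7→2→3, push 9): res(5,2)=5
after path 5 (12→13→6→9→5→2→3, push 1): res(5,2)=4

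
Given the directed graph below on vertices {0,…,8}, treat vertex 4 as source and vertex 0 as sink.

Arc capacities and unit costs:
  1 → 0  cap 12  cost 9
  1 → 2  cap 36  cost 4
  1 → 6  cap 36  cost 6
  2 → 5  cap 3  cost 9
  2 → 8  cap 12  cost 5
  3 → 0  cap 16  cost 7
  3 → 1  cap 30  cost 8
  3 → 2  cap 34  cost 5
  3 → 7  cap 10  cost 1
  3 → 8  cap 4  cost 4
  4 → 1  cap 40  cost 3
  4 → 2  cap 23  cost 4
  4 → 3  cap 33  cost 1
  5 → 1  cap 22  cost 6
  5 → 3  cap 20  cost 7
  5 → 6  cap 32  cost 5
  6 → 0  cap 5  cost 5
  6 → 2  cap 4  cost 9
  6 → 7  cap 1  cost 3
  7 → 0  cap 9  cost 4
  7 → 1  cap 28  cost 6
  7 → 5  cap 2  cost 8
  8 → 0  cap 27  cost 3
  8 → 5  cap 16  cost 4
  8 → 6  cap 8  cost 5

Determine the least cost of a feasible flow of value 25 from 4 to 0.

shortest-cost path #1: 4→3→7→0 push 9 @ unit cost 6 (adds 54)
shortest-cost path #2: 4→3→0 push 16 @ unit cost 8 (adds 128)
total cost = 182

Minimum cost for 25 units: 182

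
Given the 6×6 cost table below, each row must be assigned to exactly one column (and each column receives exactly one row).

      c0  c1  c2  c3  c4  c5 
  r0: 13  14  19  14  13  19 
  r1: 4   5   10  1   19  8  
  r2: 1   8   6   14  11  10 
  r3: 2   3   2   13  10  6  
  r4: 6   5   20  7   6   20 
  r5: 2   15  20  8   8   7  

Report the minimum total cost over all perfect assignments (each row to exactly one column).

Minimum assignment cost: 29

optimal assignment: row0→col4 (cost 13), row1→col3 (cost 1), row2→col0 (cost 1), row3→col2 (cost 2), row4→col1 (cost 5), row5→col5 (cost 7)
total = 13 + 1 + 1 + 2 + 5 + 7 = 29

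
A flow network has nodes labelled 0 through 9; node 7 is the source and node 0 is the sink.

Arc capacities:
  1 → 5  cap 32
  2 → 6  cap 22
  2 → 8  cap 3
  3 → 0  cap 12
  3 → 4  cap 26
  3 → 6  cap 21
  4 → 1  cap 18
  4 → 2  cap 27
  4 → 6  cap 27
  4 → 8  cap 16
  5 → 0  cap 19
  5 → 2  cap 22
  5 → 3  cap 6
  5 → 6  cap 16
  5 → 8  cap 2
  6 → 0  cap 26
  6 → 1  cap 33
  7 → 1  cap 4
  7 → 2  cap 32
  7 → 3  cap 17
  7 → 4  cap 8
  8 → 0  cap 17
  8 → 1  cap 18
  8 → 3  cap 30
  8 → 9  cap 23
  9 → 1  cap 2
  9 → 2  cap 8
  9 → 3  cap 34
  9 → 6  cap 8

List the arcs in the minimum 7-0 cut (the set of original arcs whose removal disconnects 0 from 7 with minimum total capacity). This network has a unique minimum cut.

Min-cut arcs: {(2,6), (2,8), (7,1), (7,3), (7,4)} (total capacity 54)

augment #1: 7→3→0 push 12
augment #2: 7→1→5→0 push 4
augment #3: 7→2→6→0 push 22
augment #4: 7→2→8→0 push 3
augment #5: 7→3→6→0 push 4
augment #6: 7→4→8→0 push 8
augment #7: 7→3→4→8→0 push 1
max flow = 54; residual-reachable set from 7 gives S-side
cut edges (S→T): {(2,6), (2,8), (7,1), (7,3), (7,4)} total cap 54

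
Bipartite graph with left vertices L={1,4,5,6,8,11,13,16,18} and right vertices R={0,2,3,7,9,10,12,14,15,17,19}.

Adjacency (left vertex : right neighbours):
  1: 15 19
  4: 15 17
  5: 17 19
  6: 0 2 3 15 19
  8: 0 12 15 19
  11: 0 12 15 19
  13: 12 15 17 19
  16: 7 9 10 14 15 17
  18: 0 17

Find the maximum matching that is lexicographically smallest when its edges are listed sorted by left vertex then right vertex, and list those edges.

Lex-smallest maximum matching: {(1,15), (4,17), (5,19), (6,2), (8,0), (11,12), (16,7)}

|M| = 7 (so the lex-smallest maximum matching has 7 edges)
process left vertices in ascending order; for each, take the smallest-labelled available neighbour that still permits 7 edges overall, or leave it unmatched if none does
lex-smallest matching: {1-15, 4-17, 5-19, 6-2, 8-0, 11-12, 16-7}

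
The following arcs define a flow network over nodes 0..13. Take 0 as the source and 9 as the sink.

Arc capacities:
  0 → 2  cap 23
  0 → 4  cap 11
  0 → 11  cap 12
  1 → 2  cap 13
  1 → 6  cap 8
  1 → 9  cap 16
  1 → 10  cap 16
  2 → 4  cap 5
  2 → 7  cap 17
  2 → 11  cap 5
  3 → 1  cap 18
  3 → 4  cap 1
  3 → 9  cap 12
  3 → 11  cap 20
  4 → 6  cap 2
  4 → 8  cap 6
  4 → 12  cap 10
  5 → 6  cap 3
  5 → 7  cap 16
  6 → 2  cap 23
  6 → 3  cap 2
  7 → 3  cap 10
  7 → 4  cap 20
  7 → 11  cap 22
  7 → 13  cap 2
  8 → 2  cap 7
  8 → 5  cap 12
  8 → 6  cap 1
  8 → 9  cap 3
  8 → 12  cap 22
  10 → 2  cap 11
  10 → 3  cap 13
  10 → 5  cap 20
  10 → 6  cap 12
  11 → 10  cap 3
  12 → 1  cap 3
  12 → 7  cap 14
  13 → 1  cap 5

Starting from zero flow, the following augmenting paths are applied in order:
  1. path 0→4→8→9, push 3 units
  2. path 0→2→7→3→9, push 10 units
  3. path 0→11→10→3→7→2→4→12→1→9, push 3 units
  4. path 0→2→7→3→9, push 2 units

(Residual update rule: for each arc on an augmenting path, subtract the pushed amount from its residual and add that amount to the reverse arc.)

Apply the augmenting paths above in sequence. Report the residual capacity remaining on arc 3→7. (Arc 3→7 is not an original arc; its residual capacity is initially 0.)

after path 1 (0→4→8→9, push 3): res(3,7)=0
after path 2 (0→2→7→3→9, push 10): res(3,7)=10
after path 3 (0→11→10→3→7→2→4→12→1→9, push 3): res(3,7)=7
after path 4 (0→2→7→3→9, push 2): res(3,7)=9

Residual capacity of (3,7): 9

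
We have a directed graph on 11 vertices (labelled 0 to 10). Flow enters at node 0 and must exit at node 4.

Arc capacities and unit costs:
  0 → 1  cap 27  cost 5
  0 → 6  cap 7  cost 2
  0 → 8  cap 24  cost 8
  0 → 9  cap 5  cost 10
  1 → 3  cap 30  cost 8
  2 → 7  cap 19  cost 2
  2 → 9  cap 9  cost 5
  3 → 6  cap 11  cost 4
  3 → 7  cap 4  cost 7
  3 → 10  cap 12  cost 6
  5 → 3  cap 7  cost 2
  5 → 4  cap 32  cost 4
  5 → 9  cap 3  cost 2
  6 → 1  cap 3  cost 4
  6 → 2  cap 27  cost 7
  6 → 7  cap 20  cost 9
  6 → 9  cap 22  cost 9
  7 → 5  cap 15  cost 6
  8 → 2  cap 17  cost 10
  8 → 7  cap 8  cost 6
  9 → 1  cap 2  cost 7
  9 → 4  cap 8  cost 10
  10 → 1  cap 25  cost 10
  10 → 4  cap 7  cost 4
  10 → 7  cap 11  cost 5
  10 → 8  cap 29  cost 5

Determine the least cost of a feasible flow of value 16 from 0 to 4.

Minimum cost for 16 units: 339

shortest-cost path #1: 0→9→4 push 5 @ unit cost 20 (adds 100)
shortest-cost path #2: 0→6→9→4 push 3 @ unit cost 21 (adds 63)
shortest-cost path #3: 0→6→7→5→4 push 4 @ unit cost 21 (adds 84)
shortest-cost path #4: 0→1→3→10→4 push 4 @ unit cost 23 (adds 92)
total cost = 339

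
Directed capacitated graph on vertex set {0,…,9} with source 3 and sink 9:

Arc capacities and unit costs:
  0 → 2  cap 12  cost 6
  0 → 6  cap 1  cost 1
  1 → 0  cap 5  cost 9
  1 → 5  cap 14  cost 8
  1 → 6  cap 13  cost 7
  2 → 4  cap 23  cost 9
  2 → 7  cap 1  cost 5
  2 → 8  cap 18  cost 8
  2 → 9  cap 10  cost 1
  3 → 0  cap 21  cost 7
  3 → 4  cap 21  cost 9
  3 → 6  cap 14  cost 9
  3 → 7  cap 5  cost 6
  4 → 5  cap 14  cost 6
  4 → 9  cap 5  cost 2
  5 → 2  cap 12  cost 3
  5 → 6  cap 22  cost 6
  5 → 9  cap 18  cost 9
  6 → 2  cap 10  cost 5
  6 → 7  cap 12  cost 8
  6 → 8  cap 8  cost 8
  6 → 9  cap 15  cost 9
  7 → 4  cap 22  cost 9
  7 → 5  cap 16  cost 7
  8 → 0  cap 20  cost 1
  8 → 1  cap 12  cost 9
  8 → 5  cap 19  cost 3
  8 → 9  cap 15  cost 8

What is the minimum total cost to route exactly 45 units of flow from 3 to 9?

Minimum cost for 45 units: 814

shortest-cost path #1: 3→4→9 push 5 @ unit cost 11 (adds 55)
shortest-cost path #2: 3→0→2→9 push 10 @ unit cost 14 (adds 140)
shortest-cost path #3: 3→0→6→9 push 1 @ unit cost 17 (adds 17)
shortest-cost path #4: 3→6→9 push 14 @ unit cost 18 (adds 252)
shortest-cost path #5: 3→7→5→9 push 5 @ unit cost 22 (adds 110)
shortest-cost path #6: 3→4→5→9 push 10 @ unit cost 24 (adds 240)
total cost = 814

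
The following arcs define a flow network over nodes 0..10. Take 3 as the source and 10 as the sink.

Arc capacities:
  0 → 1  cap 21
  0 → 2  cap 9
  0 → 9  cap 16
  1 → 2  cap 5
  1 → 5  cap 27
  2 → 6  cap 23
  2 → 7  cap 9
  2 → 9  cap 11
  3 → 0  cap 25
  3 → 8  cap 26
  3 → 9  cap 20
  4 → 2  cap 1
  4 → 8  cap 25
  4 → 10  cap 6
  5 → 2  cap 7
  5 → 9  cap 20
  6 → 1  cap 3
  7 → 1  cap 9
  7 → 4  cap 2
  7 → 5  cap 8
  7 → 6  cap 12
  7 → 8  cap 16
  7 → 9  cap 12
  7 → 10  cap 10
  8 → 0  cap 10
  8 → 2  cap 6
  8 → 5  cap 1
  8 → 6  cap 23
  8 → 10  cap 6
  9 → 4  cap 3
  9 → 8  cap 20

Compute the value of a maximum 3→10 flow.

Maximum flow value: 18

augment #1: 3→8→10 bottleneck 6, total now 6
augment #2: 3→9→4→10 bottleneck 3, total now 9
augment #3: 3→0→2→7→10 bottleneck 9, total now 18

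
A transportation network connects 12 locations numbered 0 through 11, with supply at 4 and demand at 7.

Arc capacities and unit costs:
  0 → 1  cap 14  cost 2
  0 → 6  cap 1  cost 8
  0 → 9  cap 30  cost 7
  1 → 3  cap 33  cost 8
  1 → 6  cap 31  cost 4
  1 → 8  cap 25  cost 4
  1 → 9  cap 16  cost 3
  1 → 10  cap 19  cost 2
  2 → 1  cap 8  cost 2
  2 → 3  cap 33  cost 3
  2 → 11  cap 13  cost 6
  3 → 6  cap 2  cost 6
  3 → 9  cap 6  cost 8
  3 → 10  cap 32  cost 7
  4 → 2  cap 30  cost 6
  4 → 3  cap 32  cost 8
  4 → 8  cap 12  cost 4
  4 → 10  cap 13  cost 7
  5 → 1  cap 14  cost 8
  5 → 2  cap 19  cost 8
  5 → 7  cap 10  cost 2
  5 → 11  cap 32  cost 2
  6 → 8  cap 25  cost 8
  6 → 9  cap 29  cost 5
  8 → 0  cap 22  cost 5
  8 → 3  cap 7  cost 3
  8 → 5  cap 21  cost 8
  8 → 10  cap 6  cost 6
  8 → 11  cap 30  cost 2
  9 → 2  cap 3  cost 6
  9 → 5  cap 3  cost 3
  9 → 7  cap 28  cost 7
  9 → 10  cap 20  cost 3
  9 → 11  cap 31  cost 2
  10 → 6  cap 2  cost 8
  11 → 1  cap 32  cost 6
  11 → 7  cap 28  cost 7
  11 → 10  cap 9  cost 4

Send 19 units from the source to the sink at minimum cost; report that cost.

shortest-cost path #1: 4→8→11→7 push 12 @ unit cost 13 (adds 156)
shortest-cost path #2: 4→2→1→9→5→7 push 3 @ unit cost 16 (adds 48)
shortest-cost path #3: 4→2→1→9→7 push 4 @ unit cost 18 (adds 72)
total cost = 276

Minimum cost for 19 units: 276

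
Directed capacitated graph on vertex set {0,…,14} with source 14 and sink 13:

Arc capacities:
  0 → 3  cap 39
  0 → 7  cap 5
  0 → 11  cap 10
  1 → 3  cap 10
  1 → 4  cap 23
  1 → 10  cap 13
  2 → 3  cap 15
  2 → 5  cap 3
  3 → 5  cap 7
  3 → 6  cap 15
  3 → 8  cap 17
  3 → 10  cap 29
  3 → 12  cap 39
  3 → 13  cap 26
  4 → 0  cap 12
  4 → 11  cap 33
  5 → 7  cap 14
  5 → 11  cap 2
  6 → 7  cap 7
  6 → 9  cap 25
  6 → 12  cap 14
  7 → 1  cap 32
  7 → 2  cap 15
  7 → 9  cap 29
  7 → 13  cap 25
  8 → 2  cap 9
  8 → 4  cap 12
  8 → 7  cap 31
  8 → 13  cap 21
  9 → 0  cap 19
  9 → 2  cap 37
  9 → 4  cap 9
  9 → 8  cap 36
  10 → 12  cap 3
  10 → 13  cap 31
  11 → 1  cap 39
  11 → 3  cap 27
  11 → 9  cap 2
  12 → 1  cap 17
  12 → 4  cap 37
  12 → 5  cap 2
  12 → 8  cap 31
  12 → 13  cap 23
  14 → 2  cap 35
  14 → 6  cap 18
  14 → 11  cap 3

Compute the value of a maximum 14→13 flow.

augment #1: 14→2→3→13 bottleneck 15, total now 15
augment #2: 14→6→7→13 bottleneck 7, total now 22
augment #3: 14→6→12→13 bottleneck 11, total now 33
augment #4: 14→11→3→13 bottleneck 3, total now 36
augment #5: 14→2→5→7→13 bottleneck 3, total now 39

Maximum flow value: 39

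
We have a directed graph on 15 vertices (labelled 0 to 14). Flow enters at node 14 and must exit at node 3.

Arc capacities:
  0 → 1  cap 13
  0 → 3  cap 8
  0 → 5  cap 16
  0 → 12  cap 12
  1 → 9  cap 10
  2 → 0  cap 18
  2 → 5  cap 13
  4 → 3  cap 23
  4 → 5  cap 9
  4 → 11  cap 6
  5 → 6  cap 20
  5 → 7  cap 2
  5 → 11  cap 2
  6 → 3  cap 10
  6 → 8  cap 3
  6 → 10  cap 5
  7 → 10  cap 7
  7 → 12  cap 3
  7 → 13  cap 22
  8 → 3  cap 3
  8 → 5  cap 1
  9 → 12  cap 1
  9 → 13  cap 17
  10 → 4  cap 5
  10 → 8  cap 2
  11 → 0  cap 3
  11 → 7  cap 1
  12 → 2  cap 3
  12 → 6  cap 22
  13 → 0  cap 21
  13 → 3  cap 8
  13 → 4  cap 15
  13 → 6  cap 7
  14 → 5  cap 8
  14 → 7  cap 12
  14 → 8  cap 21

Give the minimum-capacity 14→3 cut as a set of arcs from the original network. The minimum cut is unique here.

augment #1: 14→8→3 push 3
augment #2: 14→5→6→3 push 8
augment #3: 14→7→13→3 push 8
augment #4: 14→7→10→4→3 push 4
augment #5: 14→8→5→6→3 push 1
max flow = 24; residual-reachable set from 14 gives S-side
cut edges (S→T): {(8,3), (8,5), (14,5), (14,7)} total cap 24

Min-cut arcs: {(8,3), (8,5), (14,5), (14,7)} (total capacity 24)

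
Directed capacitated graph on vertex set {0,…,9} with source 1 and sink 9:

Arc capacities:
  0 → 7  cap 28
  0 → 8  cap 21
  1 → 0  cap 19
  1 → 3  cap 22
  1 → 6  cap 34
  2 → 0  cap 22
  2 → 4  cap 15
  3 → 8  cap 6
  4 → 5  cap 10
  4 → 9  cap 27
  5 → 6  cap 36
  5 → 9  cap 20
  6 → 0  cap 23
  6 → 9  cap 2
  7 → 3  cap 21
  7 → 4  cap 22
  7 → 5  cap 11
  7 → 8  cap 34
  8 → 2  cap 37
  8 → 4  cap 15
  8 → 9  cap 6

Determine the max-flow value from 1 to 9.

Maximum flow value: 50

augment #1: 1→6→9 bottleneck 2, total now 2
augment #2: 1→0→8→9 bottleneck 6, total now 8
augment #3: 1→0→7→4→9 bottleneck 13, total now 21
augment #4: 1→3→8→4→9 bottleneck 6, total now 27
augment #5: 1→6→0→7→4→9 bottleneck 8, total now 35
augment #6: 1→6→0→7→5→9 bottleneck 7, total now 42
augment #7: 1→6→0→8→4→5→9 bottleneck 8, total now 50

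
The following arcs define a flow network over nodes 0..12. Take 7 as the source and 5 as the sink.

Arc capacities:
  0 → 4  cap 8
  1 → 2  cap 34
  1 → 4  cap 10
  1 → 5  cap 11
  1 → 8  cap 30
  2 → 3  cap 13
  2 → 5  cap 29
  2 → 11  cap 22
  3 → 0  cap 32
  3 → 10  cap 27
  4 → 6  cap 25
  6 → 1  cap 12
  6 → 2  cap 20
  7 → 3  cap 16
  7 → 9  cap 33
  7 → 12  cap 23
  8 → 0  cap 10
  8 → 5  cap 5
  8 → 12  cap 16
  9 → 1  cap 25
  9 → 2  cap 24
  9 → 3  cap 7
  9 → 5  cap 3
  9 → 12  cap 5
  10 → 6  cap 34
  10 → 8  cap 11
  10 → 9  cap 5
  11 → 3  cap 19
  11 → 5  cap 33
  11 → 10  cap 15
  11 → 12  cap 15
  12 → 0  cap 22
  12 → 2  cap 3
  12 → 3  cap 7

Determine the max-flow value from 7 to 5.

Maximum flow value: 67

augment #1: 7→9→5 bottleneck 3, total now 3
augment #2: 7→9→1→5 bottleneck 11, total now 14
augment #3: 7→9→2→5 bottleneck 19, total now 33
augment #4: 7→12→2→5 bottleneck 3, total now 36
augment #5: 7→3→10→8→5 bottleneck 5, total now 41
augment #6: 7→3→10→6→2→5 bottleneck 7, total now 48
augment #7: 7→3→10→6→2→11→5 bottleneck 4, total now 52
augment #8: 7→12→0→4→6→2→11→5 bottleneck 8, total now 60
augment #9: 7→12→3→10→6→2→11→5 bottleneck 1, total now 61
augment #10: 7→12→3→10→9→2→11→5 bottleneck 5, total now 66
augment #11: 7→12→3→10→6→1→2→11→5 bottleneck 1, total now 67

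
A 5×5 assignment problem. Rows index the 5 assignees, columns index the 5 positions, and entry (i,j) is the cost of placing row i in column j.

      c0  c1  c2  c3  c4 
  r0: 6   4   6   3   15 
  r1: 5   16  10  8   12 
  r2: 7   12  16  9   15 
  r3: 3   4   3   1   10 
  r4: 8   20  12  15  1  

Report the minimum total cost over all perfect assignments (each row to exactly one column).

optimal assignment: row0→col1 (cost 4), row1→col0 (cost 5), row2→col3 (cost 9), row3→col2 (cost 3), row4→col4 (cost 1)
total = 4 + 5 + 9 + 3 + 1 = 22

Minimum assignment cost: 22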